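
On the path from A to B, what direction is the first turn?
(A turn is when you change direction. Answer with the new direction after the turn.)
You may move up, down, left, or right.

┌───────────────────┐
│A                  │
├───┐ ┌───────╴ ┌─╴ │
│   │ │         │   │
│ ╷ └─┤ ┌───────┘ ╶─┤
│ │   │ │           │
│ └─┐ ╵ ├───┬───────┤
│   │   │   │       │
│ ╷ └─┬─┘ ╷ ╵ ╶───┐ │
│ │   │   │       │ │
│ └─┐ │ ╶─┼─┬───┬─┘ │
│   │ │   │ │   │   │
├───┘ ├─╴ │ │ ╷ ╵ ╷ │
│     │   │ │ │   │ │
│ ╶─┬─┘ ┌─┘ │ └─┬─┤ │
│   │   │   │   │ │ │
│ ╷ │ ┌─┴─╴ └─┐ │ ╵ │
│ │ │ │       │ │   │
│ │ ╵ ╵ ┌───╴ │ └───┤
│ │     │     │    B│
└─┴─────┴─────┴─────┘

Directions: right, right, right, right, right, right, right, down, left, left, left, left, down, down, left, up, left, up, left, down, down, right, down, right, down, down, left, left, down, right, down, down, right, up, up, right, up, right, up, left, up, right, up, right, down, right, up, right, right, right, down, down, left, down, left, up, left, down, down, right, down, down, right, right
First turn direction: down

Solution:

┌───────────────────┐
│A → → → → → → ↓    │
├───┐ ┌───────╴ ┌─╴ │
│↓ ↰│ │↓ ← ← ← ↲│   │
│ ╷ └─┤ ┌───────┘ ╶─┤
│↓│↑ ↰│↓│           │
│ └─┐ ╵ ├───┬───────┤
│↳ ↓│↑ ↲│↱ ↓│↱ → → ↓│
│ ╷ └─┬─┘ ╷ ╵ ╶───┐ │
│ │↳ ↓│↱ ↑│↳ ↑    │↓│
│ └─┐ │ ╶─┼─┬───┬─┘ │
│   │↓│↑ ↰│ │↓ ↰│↓ ↲│
├───┘ ├─╴ │ │ ╷ ╵ ╷ │
│↓ ← ↲│↱ ↑│ │↓│↑ ↲│ │
│ ╶─┬─┘ ┌─┘ │ └─┬─┤ │
│↳ ↓│↱ ↑│   │↳ ↓│ │ │
│ ╷ │ ┌─┴─╴ └─┐ │ ╵ │
│ │↓│↑│       │↓│   │
│ │ ╵ ╵ ┌───╴ │ └───┤
│ │↳ ↑  │     │↳ → B│
└─┴─────┴─────┴─────┘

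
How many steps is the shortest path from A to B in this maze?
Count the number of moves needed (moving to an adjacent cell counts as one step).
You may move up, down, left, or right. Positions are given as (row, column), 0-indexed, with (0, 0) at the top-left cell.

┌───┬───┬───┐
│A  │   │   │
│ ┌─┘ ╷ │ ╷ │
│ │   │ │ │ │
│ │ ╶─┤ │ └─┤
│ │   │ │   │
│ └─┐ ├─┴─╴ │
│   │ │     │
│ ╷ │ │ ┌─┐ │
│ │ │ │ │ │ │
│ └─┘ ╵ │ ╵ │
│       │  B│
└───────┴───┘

Using BFS to find shortest path:
Start: (0, 0), End: (5, 5)
Path found:
(0,0) → (1,0) → (2,0) → (3,0) → (4,0) → (5,0) → (5,1) → (5,2) → (5,3) → (4,3) → (3,3) → (3,4) → (3,5) → (4,5) → (5,5)
Number of steps: 14

Solution:

┌───┬───┬───┐
│A  │   │   │
│ ┌─┘ ╷ │ ╷ │
│↓│   │ │ │ │
│ │ ╶─┤ │ └─┤
│↓│   │ │   │
│ └─┐ ├─┴─╴ │
│↓  │ │↱ → ↓│
│ ╷ │ │ ┌─┐ │
│↓│ │ │↑│ │↓│
│ └─┘ ╵ │ ╵ │
│↳ → → ↑│  B│
└───────┴───┘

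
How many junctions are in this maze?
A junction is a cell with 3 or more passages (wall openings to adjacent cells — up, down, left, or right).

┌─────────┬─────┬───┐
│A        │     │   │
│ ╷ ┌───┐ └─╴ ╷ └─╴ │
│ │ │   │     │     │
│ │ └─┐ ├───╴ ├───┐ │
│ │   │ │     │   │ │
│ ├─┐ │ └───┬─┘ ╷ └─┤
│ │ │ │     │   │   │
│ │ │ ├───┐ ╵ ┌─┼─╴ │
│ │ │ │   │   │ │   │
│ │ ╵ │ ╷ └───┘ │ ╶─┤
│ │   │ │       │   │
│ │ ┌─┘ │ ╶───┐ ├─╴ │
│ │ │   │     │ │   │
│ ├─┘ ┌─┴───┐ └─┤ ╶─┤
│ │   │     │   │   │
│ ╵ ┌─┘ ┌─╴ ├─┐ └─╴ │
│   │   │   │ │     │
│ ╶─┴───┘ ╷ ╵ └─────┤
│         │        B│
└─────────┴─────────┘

Checking each cell for number of passages:

Junctions found (3+ passages):
  (0, 1): 3 passages
  (0, 6): 3 passages
  (1, 6): 3 passages
  (1, 9): 3 passages
  (5, 1): 3 passages
  (5, 4): 3 passages
  (5, 7): 3 passages
  (8, 0): 3 passages
  (8, 5): 3 passages
  (9, 6): 3 passages
Total junctions: 10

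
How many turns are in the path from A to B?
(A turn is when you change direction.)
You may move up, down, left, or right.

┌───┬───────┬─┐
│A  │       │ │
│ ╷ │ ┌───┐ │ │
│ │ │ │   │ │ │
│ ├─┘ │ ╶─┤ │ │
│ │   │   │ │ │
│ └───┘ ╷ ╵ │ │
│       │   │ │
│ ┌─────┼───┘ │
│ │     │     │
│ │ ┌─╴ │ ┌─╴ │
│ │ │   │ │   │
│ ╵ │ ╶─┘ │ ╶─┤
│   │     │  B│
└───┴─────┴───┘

Directions: down, down, down, down, down, down, right, up, up, right, right, down, left, down, right, right, up, up, right, right, down, left, down, right
Number of turns: 13

Solution:

┌───┬───────┬─┐
│A  │       │ │
│ ╷ │ ┌───┐ │ │
│↓│ │ │   │ │ │
│ ├─┘ │ ╶─┤ │ │
│↓│   │   │ │ │
│ └───┘ ╷ ╵ │ │
│↓      │   │ │
│ ┌─────┼───┘ │
│↓│↱ → ↓│↱ → ↓│
│ │ ┌─╴ │ ┌─╴ │
│↓│↑│↓ ↲│↑│↓ ↲│
│ ╵ │ ╶─┘ │ ╶─┤
│↳ ↑│↳ → ↑│↳ B│
└───┴─────┴───┘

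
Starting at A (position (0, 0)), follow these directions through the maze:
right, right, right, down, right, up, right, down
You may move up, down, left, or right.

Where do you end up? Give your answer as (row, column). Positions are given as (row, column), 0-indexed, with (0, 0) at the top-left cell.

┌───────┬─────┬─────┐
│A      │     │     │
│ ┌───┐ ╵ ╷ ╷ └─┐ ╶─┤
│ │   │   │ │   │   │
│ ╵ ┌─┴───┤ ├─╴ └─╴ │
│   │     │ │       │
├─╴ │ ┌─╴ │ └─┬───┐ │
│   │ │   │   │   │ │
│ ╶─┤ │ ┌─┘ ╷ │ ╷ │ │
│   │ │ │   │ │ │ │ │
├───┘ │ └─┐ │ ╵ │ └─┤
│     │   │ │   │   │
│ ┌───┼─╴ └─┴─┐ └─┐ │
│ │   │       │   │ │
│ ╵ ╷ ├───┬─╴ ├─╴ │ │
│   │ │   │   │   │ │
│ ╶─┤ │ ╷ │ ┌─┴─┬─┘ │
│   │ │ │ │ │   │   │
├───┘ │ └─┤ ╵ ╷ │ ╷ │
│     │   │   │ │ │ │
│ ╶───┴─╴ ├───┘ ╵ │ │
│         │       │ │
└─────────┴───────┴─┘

Following directions step by step:
Start: (0, 0)
  right: (0, 0) → (0, 1)
  right: (0, 1) → (0, 2)
  right: (0, 2) → (0, 3)
  down: (0, 3) → (1, 3)
  right: (1, 3) → (1, 4)
  up: (1, 4) → (0, 4)
  right: (0, 4) → (0, 5)
  down: (0, 5) → (1, 5)
Final position: (1, 5)

Path taken:

┌───────┬─────┬─────┐
│A → → ↓│↱ ↓  │     │
│ ┌───┐ ╵ ╷ ╷ └─┐ ╶─┤
│ │   │↳ ↑│B│   │   │
│ ╵ ┌─┴───┤ ├─╴ └─╴ │
│   │     │ │       │
├─╴ │ ┌─╴ │ └─┬───┐ │
│   │ │   │   │   │ │
│ ╶─┤ │ ┌─┘ ╷ │ ╷ │ │
│   │ │ │   │ │ │ │ │
├───┘ │ └─┐ │ ╵ │ └─┤
│     │   │ │   │   │
│ ┌───┼─╴ └─┴─┐ └─┐ │
│ │   │       │   │ │
│ ╵ ╷ ├───┬─╴ ├─╴ │ │
│   │ │   │   │   │ │
│ ╶─┤ │ ╷ │ ┌─┴─┬─┘ │
│   │ │ │ │ │   │   │
├───┘ │ └─┤ ╵ ╷ │ ╷ │
│     │   │   │ │ │ │
│ ╶───┴─╴ ├───┘ ╵ │ │
│         │       │ │
└─────────┴───────┴─┘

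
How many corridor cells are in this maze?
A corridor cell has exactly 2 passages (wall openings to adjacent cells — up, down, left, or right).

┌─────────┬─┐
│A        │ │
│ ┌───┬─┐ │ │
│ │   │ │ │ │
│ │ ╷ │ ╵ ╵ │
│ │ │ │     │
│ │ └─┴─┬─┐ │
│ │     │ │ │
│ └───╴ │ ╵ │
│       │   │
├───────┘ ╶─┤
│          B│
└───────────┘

Counting cells with exactly 2 passages:
Total corridor cells: 26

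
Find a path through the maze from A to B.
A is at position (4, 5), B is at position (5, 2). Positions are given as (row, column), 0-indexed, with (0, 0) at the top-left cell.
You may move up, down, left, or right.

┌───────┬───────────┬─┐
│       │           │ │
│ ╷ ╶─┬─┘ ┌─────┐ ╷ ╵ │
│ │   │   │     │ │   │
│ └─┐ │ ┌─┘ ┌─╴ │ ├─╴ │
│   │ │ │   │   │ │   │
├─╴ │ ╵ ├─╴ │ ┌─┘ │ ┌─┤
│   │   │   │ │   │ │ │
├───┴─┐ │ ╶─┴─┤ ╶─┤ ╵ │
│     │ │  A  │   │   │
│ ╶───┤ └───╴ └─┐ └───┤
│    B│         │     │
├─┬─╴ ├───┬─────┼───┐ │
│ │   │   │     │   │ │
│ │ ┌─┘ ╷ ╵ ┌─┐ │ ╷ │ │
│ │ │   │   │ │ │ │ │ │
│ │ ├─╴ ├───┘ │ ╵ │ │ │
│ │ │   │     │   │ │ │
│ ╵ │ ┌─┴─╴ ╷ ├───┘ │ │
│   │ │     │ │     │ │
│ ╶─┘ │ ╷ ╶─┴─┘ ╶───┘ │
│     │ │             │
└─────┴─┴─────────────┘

Finding the shortest path from (4, 5) to (5, 2):
Path length: 64 steps
Directions: right → down → left → left → left → up → up → up → up → right → up → right → right → right → right → down → down → down → left → down → right → down → right → right → down → down → down → down → down → left → left → left → up → right → right → up → up → up → left → down → down → left → up → up → left → left → down → left → up → left → down → down → left → down → down → left → left → up → right → up → up → up → right → up

Solution:

┌───────┬───────────┬─┐
│       │↱ → → → ↓  │ │
│ ╷ ╶─┬─┘ ┌─────┐ ╷ ╵ │
│ │   │↱ ↑│     │↓│   │
│ └─┐ │ ┌─┘ ┌─╴ │ ├─╴ │
│   │ │↑│   │   │↓│   │
├─╴ │ ╵ ├─╴ │ ┌─┘ │ ┌─┤
│   │  ↑│   │ │↓ ↲│ │ │
├───┴─┐ │ ╶─┴─┤ ╶─┤ ╵ │
│     │↑│  A ↓│↳ ↓│   │
│ ╶───┤ └───╴ └─┐ └───┤
│    B│↑ ← ← ↲  │↳ → ↓│
├─┬─╴ ├───┬─────┼───┐ │
│ │↱ ↑│↓ ↰│↓ ← ↰│↓ ↰│↓│
│ │ ┌─┘ ╷ ╵ ┌─┐ │ ╷ │ │
│ │↑│  ↓│↑ ↲│ │↑│↓│↑│↓│
│ │ ├─╴ ├───┘ │ ╵ │ │ │
│ │↑│↓ ↲│     │↑ ↲│↑│↓│
│ ╵ │ ┌─┴─╴ ╷ ├───┘ │ │
│↱ ↑│↓│     │ │↱ → ↑│↓│
│ ╶─┘ │ ╷ ╶─┴─┘ ╶───┘ │
│↑ ← ↲│ │      ↑ ← ← ↲│
└─────┴─┴─────────────┘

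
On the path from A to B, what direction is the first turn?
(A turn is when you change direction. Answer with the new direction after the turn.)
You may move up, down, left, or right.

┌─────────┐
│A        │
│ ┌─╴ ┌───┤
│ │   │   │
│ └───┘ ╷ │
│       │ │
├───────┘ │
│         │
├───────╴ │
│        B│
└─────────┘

Directions: down, down, right, right, right, up, right, down, down, down
First turn direction: right

Solution:

┌─────────┐
│A        │
│ ┌─╴ ┌───┤
│↓│   │↱ ↓│
│ └───┘ ╷ │
│↳ → → ↑│↓│
├───────┘ │
│        ↓│
├───────╴ │
│        B│
└─────────┘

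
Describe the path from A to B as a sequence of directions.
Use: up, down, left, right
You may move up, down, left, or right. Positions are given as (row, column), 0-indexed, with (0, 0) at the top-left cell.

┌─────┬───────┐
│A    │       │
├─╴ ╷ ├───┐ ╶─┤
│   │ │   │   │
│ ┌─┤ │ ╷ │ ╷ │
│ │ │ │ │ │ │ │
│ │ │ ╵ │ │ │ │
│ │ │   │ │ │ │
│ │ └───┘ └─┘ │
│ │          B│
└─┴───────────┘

Finding the path and converting it to directions:
Path through cells: (0,0) → (0,1) → (0,2) → (1,2) → (2,2) → (3,2) → (3,3) → (2,3) → (1,3) → (1,4) → (2,4) → (3,4) → (4,4) → (4,5) → (4,6)
Directions: right, right, down, down, down, right, up, up, right, down, down, down, right, right

Solution:

┌─────┬───────┐
│A → ↓│       │
├─╴ ╷ ├───┐ ╶─┤
│   │↓│↱ ↓│   │
│ ┌─┤ │ ╷ │ ╷ │
│ │ │↓│↑│↓│ │ │
│ │ │ ╵ │ │ │ │
│ │ │↳ ↑│↓│ │ │
│ │ └───┘ └─┘ │
│ │      ↳ → B│
└─┴───────────┘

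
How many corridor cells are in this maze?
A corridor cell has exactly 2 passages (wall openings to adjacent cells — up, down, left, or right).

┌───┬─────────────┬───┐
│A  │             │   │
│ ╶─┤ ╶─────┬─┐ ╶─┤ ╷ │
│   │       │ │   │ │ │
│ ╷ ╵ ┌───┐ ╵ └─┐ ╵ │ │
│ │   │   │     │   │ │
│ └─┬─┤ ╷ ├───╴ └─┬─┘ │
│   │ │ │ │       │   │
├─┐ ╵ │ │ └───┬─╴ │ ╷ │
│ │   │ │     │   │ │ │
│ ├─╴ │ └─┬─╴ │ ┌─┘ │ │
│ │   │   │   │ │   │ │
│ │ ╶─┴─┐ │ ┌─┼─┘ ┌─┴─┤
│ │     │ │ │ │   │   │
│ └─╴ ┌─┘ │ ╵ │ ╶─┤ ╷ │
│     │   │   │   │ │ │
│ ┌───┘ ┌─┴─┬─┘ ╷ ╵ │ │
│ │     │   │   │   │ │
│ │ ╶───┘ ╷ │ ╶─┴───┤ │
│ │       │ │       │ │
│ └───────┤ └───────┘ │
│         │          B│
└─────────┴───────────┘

Counting cells with exactly 2 passages:
Total corridor cells: 99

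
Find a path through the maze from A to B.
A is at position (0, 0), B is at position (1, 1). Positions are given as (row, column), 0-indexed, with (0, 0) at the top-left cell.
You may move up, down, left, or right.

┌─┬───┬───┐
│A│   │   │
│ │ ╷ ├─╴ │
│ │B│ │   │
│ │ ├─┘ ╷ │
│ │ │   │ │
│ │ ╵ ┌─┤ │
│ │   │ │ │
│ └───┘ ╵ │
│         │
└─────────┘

Finding the shortest path from (0, 0) to (1, 1):
Path length: 18 steps
Directions: down → down → down → down → right → right → right → right → up → up → up → left → down → left → down → left → up → up

Solution:

┌─┬───┬───┐
│A│   │   │
│ │ ╷ ├─╴ │
│↓│B│ │↓ ↰│
│ │ ├─┘ ╷ │
│↓│↑│↓ ↲│↑│
│ │ ╵ ┌─┤ │
│↓│↑ ↲│ │↑│
│ └───┘ ╵ │
│↳ → → → ↑│
└─────────┘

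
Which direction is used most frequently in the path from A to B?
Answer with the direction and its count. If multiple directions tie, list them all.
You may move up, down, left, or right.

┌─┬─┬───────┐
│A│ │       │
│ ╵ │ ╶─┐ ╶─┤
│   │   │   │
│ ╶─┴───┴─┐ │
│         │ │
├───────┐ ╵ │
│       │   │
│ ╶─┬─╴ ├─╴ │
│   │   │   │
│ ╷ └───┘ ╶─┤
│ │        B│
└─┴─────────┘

Directions: down, down, right, right, right, right, down, right, down, left, down, right
Counts: {'down': 5, 'right': 6, 'left': 1}
Most common: right (6 times)

Solution:

┌─┬─┬───────┐
│A│ │       │
│ ╵ │ ╶─┐ ╶─┤
│↓  │   │   │
│ ╶─┴───┴─┐ │
│↳ → → → ↓│ │
├───────┐ ╵ │
│       │↳ ↓│
│ ╶─┬─╴ ├─╴ │
│   │   │↓ ↲│
│ ╷ └───┘ ╶─┤
│ │      ↳ B│
└─┴─────────┘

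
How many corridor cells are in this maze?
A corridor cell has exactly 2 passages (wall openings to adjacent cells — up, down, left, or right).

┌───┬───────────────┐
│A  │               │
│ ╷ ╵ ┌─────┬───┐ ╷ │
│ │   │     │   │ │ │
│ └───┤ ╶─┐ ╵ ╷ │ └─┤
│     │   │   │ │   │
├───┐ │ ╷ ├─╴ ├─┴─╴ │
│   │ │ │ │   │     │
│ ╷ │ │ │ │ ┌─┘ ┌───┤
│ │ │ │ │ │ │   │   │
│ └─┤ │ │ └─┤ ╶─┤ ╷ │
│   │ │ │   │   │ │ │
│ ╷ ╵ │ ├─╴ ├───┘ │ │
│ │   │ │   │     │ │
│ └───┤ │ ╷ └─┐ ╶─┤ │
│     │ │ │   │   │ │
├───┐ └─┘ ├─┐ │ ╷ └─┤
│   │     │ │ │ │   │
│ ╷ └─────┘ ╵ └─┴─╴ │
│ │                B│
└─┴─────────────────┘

Counting cells with exactly 2 passages:
Total corridor cells: 80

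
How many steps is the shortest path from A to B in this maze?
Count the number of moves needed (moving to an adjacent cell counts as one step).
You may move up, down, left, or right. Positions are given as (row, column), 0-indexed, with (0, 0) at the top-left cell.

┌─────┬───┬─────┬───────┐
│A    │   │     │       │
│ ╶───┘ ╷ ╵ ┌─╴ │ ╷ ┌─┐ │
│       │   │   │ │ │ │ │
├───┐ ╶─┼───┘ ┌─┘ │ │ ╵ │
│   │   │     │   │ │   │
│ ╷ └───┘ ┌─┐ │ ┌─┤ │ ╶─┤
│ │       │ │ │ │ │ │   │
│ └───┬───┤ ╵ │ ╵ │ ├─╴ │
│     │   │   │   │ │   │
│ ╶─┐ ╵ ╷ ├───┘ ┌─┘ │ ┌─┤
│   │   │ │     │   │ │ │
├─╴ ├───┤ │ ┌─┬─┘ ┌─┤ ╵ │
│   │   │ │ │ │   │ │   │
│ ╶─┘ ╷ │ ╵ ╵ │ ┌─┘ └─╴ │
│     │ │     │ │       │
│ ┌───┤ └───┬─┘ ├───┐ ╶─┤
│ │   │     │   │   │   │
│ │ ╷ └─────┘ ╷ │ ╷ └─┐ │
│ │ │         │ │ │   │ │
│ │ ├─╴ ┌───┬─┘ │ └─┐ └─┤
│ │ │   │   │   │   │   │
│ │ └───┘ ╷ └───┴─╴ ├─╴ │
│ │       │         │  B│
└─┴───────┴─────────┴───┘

Using BFS to find shortest path:
Start: (0, 0), End: (11, 11)
Path found:
(0,0) → (1,0) → (1,1) → (1,2) → (1,3) → (0,3) → (0,4) → (1,4) → (1,5) → (0,5) → (0,6) → (0,7) → (1,7) → (1,6) → (2,6) → (2,5) → (2,4) → (3,4) → (3,3) → (3,2) → (3,1) → (2,1) → (2,0) → (3,0) → (4,0) → (4,1) → (4,2) → (5,2) → (5,3) → (4,3) → (4,4) → (5,4) → (6,4) → (7,4) → (7,5) → (6,5) → (5,5) → (5,6) → (5,7) → (4,7) → (3,7) → (2,7) → (2,8) → (1,8) → (0,8) → (0,9) → (1,9) → (2,9) → (3,9) → (4,9) → (5,9) → (5,8) → (6,8) → (6,7) → (7,7) → (8,7) → (8,6) → (9,6) → (9,5) → (9,4) → (9,3) → (9,2) → (8,2) → (8,1) → (9,1) → (10,1) → (11,1) → (11,2) → (11,3) → (11,4) → (10,4) → (10,5) → (11,5) → (11,6) → (11,7) → (11,8) → (11,9) → (10,9) → (10,8) → (9,8) → (8,8) → (8,9) → (9,9) → (9,10) → (10,10) → (10,11) → (11,11)
Number of steps: 86

Solution:

┌─────┬───┬─────┬───────┐
│A    │↱ ↓│↱ → ↓│↱ ↓    │
│ ╶───┘ ╷ ╵ ┌─╴ │ ╷ ┌─┐ │
│↳ → → ↑│↳ ↑│↓ ↲│↑│↓│ │ │
├───┐ ╶─┼───┘ ┌─┘ │ │ ╵ │
│↓ ↰│   │↓ ← ↲│↱ ↑│↓│   │
│ ╷ └───┘ ┌─┐ │ ┌─┤ │ ╶─┤
│↓│↑ ← ← ↲│ │ │↑│ │↓│   │
│ └───┬───┤ ╵ │ ╵ │ ├─╴ │
│↳ → ↓│↱ ↓│   │↑  │↓│   │
│ ╶─┐ ╵ ╷ ├───┘ ┌─┘ │ ┌─┤
│   │↳ ↑│↓│↱ → ↑│↓ ↲│ │ │
├─╴ ├───┤ │ ┌─┬─┘ ┌─┤ ╵ │
│   │   │↓│↑│ │↓ ↲│ │   │
│ ╶─┘ ╷ │ ╵ ╵ │ ┌─┘ └─╴ │
│     │ │↳ ↑  │↓│       │
│ ┌───┤ └───┬─┘ ├───┐ ╶─┤
│ │↓ ↰│     │↓ ↲│↱ ↓│   │
│ │ ╷ └─────┘ ╷ │ ╷ └─┐ │
│ │↓│↑ ← ← ← ↲│ │↑│↳ ↓│ │
│ │ ├─╴ ┌───┬─┘ │ └─┐ └─┤
│ │↓│   │↱ ↓│   │↑ ↰│↳ ↓│
│ │ └───┘ ╷ └───┴─╴ ├─╴ │
│ │↳ → → ↑│↳ → → → ↑│  B│
└─┴───────┴─────────┴───┘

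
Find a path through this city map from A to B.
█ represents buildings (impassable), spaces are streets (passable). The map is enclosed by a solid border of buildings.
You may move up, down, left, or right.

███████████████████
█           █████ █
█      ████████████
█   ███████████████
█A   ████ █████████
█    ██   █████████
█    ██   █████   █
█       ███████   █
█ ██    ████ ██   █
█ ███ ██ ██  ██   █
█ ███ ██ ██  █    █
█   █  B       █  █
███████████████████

Finding the shortest path from A to B:
Movement: cardinal only
Path length: 13 steps
Directions: down → down → down → right → right → right → down → right → down → down → down → right → right

Solution:

███████████████████
█           █████ █
█      ████████████
█   ███████████████
█A   ████ █████████
█↓   ██   █████████
█↓   ██   █████   █
█↳→→↓   ███████   █
█ ██↳↓  ████ ██   █
█ ███↓██ ██  ██   █
█ ███↓██ ██  █    █
█   █↳→B       █  █
███████████████████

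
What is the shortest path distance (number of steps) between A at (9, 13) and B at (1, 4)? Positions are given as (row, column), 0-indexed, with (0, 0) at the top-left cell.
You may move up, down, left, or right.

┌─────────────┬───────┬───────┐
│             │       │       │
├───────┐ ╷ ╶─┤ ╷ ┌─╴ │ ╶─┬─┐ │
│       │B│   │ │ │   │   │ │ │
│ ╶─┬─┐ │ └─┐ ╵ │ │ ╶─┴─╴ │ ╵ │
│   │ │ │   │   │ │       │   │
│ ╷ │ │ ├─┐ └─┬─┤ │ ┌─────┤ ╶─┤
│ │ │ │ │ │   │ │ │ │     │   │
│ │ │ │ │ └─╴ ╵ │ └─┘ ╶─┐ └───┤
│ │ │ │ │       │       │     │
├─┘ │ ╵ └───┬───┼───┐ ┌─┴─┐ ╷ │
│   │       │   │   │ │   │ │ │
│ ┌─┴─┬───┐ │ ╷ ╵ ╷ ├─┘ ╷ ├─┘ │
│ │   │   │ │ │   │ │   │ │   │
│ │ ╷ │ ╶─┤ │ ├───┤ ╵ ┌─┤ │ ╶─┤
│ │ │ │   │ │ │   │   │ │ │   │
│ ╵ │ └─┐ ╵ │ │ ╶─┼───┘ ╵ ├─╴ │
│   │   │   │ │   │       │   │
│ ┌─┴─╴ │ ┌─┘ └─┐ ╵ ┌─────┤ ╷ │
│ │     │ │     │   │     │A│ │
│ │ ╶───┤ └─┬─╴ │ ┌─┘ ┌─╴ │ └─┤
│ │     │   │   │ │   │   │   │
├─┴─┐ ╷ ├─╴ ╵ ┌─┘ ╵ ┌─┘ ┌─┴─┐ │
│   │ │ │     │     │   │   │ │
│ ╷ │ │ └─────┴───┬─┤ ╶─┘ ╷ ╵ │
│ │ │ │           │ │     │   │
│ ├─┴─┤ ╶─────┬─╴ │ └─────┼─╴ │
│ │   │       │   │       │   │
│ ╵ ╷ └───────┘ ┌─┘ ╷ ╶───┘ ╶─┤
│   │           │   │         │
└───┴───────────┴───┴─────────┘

Finding path from (9, 13) to (1, 4):
Path: (9,13) → (8,13) → (8,14) → (7,14) → (7,13) → (6,13) → (6,14) → (5,14) → (4,14) → (4,13) → (4,12) → (3,12) → (3,11) → (3,10) → (4,10) → (4,9) → (4,8) → (3,8) → (2,8) → (1,8) → (0,8) → (0,7) → (1,7) → (2,7) → (2,6) → (1,6) → (1,5) → (0,5) → (0,4) → (1,4)
Distance: 29 steps

Solution:

┌─────────────┬───────┬───────┐
│        ↓ ↰  │↓ ↰    │       │
├───────┐ ╷ ╶─┤ ╷ ┌─╴ │ ╶─┬─┐ │
│       │B│↑ ↰│↓│↑│   │   │ │ │
│ ╶─┬─┐ │ └─┐ ╵ │ │ ╶─┴─╴ │ ╵ │
│   │ │ │   │↑ ↲│↑│       │   │
│ ╷ │ │ ├─┐ └─┬─┤ │ ┌─────┤ ╶─┤
│ │ │ │ │ │   │ │↑│ │↓ ← ↰│   │
│ │ │ │ │ └─╴ ╵ │ └─┘ ╶─┐ └───┤
│ │ │ │ │       │↑ ← ↲  │↑ ← ↰│
├─┘ │ ╵ └───┬───┼───┐ ┌─┴─┐ ╷ │
│   │       │   │   │ │   │ │↑│
│ ┌─┴─┬───┐ │ ╷ ╵ ╷ ├─┘ ╷ ├─┘ │
│ │   │   │ │ │   │ │   │ │↱ ↑│
│ │ ╷ │ ╶─┤ │ ├───┤ ╵ ┌─┤ │ ╶─┤
│ │ │ │   │ │ │   │   │ │ │↑ ↰│
│ ╵ │ └─┐ ╵ │ │ ╶─┼───┘ ╵ ├─╴ │
│   │   │   │ │   │       │↱ ↑│
│ ┌─┴─╴ │ ┌─┘ └─┐ ╵ ┌─────┤ ╷ │
│ │     │ │     │   │     │A│ │
│ │ ╶───┤ └─┬─╴ │ ┌─┘ ┌─╴ │ └─┤
│ │     │   │   │ │   │   │   │
├─┴─┐ ╷ ├─╴ ╵ ┌─┘ ╵ ┌─┘ ┌─┴─┐ │
│   │ │ │     │     │   │   │ │
│ ╷ │ │ └─────┴───┬─┤ ╶─┘ ╷ ╵ │
│ │ │ │           │ │     │   │
│ ├─┴─┤ ╶─────┬─╴ │ └─────┼─╴ │
│ │   │       │   │       │   │
│ ╵ ╷ └───────┘ ┌─┘ ╷ ╶───┘ ╶─┤
│   │           │   │         │
└───┴───────────┴───┴─────────┘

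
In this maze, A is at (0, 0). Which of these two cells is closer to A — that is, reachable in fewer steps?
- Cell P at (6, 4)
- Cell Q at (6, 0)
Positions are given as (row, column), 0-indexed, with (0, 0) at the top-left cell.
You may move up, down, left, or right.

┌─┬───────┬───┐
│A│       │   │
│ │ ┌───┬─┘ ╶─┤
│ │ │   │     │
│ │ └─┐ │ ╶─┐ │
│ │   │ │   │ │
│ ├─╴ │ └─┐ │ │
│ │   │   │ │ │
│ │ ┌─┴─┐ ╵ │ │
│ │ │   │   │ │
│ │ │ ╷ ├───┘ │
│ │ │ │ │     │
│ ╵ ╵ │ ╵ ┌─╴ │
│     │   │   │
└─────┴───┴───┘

Shortest path A → P at (6, 4): 14 steps
Shortest path A → Q at (6, 0): 6 steps

Q is closer (6 steps vs 14 steps).

Path to P:

┌─┬───────┬───┐
│A│       │   │
│ │ ┌───┬─┘ ╶─┤
│↓│ │   │     │
│ │ └─┐ │ ╶─┐ │
│↓│   │ │   │ │
│ ├─╴ │ └─┐ │ │
│↓│   │   │ │ │
│ │ ┌─┴─┐ ╵ │ │
│↓│ │↱ ↓│   │ │
│ │ │ ╷ ├───┘ │
│↓│ │↑│↓│     │
│ ╵ ╵ │ ╵ ┌─╴ │
│↳ → ↑│↳ P│   │
└─────┴───┴───┘

Path to Q:

┌─┬───────┬───┐
│A│       │   │
│ │ ┌───┬─┘ ╶─┤
│↓│ │   │     │
│ │ └─┐ │ ╶─┐ │
│↓│   │ │   │ │
│ ├─╴ │ └─┐ │ │
│↓│   │   │ │ │
│ │ ┌─┴─┐ ╵ │ │
│↓│ │   │   │ │
│ │ │ ╷ ├───┘ │
│↓│ │ │ │     │
│ ╵ ╵ │ ╵ ┌─╴ │
│Q    │   │   │
└─────┴───┴───┘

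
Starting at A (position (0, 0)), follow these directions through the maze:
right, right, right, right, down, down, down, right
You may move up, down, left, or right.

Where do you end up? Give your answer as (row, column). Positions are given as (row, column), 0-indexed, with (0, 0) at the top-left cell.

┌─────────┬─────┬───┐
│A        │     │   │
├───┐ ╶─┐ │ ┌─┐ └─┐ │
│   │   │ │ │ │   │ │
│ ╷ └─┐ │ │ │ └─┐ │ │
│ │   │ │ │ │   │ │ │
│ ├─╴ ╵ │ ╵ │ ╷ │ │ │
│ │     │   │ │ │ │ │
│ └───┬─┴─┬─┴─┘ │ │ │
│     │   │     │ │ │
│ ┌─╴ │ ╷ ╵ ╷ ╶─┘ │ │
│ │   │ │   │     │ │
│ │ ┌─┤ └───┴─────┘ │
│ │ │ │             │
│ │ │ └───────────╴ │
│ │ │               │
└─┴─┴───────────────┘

Following directions step by step:
Start: (0, 0)
  right: (0, 0) → (0, 1)
  right: (0, 1) → (0, 2)
  right: (0, 2) → (0, 3)
  right: (0, 3) → (0, 4)
  down: (0, 4) → (1, 4)
  down: (1, 4) → (2, 4)
  down: (2, 4) → (3, 4)
  right: (3, 4) → (3, 5)
Final position: (3, 5)

Path taken:

┌─────────┬─────┬───┐
│A → → → ↓│     │   │
├───┐ ╶─┐ │ ┌─┐ └─┐ │
│   │   │↓│ │ │   │ │
│ ╷ └─┐ │ │ │ └─┐ │ │
│ │   │ │↓│ │   │ │ │
│ ├─╴ ╵ │ ╵ │ ╷ │ │ │
│ │     │↳ B│ │ │ │ │
│ └───┬─┴─┬─┴─┘ │ │ │
│     │   │     │ │ │
│ ┌─╴ │ ╷ ╵ ╷ ╶─┘ │ │
│ │   │ │   │     │ │
│ │ ┌─┤ └───┴─────┘ │
│ │ │ │             │
│ │ │ └───────────╴ │
│ │ │               │
└─┴─┴───────────────┘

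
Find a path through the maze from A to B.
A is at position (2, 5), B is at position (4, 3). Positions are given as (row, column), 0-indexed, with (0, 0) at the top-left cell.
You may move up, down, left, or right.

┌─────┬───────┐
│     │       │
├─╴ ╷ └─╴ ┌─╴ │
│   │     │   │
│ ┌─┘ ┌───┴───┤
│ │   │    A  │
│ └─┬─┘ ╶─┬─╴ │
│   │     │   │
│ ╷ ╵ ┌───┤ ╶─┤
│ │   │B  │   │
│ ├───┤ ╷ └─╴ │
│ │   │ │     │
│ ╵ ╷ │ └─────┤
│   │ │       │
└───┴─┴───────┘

Finding the shortest path from (2, 5) to (4, 3):
Path length: 10 steps
Directions: right → down → left → down → right → down → left → left → up → left

Solution:

┌─────┬───────┐
│     │       │
├─╴ ╷ └─╴ ┌─╴ │
│   │     │   │
│ ┌─┘ ┌───┴───┤
│ │   │    A ↓│
│ └─┬─┘ ╶─┬─╴ │
│   │     │↓ ↲│
│ ╷ ╵ ┌───┤ ╶─┤
│ │   │B ↰│↳ ↓│
│ ├───┤ ╷ └─╴ │
│ │   │ │↑ ← ↲│
│ ╵ ╷ │ └─────┤
│   │ │       │
└───┴─┴───────┘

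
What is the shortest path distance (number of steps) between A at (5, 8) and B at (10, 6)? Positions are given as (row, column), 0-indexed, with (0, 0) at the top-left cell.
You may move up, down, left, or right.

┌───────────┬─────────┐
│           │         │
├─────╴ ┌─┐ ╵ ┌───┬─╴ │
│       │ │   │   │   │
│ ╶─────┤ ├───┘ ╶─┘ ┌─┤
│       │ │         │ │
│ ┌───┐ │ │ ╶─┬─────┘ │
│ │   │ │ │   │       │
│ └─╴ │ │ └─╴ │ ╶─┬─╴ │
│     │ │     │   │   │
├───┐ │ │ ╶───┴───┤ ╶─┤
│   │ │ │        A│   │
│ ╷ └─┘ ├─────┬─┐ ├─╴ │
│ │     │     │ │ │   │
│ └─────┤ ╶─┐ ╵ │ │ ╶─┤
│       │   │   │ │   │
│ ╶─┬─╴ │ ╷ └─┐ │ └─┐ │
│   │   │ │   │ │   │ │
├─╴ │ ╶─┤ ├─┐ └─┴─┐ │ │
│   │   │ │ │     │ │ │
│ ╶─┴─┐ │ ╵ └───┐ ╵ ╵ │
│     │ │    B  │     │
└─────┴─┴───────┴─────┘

Finding path from (5, 8) to (10, 6):
Path: (5,8) → (6,8) → (7,8) → (8,8) → (8,9) → (9,9) → (10,9) → (10,8) → (9,8) → (9,7) → (9,6) → (8,6) → (8,5) → (7,5) → (7,4) → (8,4) → (9,4) → (10,4) → (10,5) → (10,6)
Distance: 19 steps

Solution:

┌───────────┬─────────┐
│           │         │
├─────╴ ┌─┐ ╵ ┌───┬─╴ │
│       │ │   │   │   │
│ ╶─────┤ ├───┘ ╶─┘ ┌─┤
│       │ │         │ │
│ ┌───┐ │ │ ╶─┬─────┘ │
│ │   │ │ │   │       │
│ └─╴ │ │ └─╴ │ ╶─┬─╴ │
│     │ │     │   │   │
├───┐ │ │ ╶───┴───┤ ╶─┤
│   │ │ │        A│   │
│ ╷ └─┘ ├─────┬─┐ ├─╴ │
│ │     │     │ │↓│   │
│ └─────┤ ╶─┐ ╵ │ │ ╶─┤
│       │↓ ↰│   │↓│   │
│ ╶─┬─╴ │ ╷ └─┐ │ └─┐ │
│   │   │↓│↑ ↰│ │↳ ↓│ │
├─╴ │ ╶─┤ ├─┐ └─┴─┐ │ │
│   │   │↓│ │↑ ← ↰│↓│ │
│ ╶─┴─┐ │ ╵ └───┐ ╵ ╵ │
│     │ │↳ → B  │↑ ↲  │
└─────┴─┴───────┴─────┘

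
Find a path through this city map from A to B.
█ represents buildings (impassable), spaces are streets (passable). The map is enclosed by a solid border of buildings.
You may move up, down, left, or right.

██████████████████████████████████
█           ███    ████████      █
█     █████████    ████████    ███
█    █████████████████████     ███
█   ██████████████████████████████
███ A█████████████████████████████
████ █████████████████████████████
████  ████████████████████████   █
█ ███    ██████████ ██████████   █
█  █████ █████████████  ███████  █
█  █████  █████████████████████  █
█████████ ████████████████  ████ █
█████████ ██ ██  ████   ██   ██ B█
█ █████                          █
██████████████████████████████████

Finding the shortest path from A to B:
Movement: cardinal only
Path length: 37 steps
Directions: down → down → right → down → right → right → right → down → down → right → down → down → down → right → right → right → right → right → right → right → right → right → right → right → right → right → right → right → right → right → right → right → right → right → right → up → right

Solution:

██████████████████████████████████
█           ███    ████████      █
█     █████████    ████████    ███
█    █████████████████████     ███
█   ██████████████████████████████
███ A█████████████████████████████
████↓█████████████████████████████
████↳↓████████████████████████   █
█ ███↳→→↓██████████ ██████████   █
█  █████↓█████████████  ███████  █
█  █████↳↓█████████████████████  █
█████████↓████████████████  ████ █
█████████↓██ ██  ████   ██   ██↱B█
█ █████  ↳→→→→→→→→→→→→→→→→→→→→→↑ █
██████████████████████████████████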